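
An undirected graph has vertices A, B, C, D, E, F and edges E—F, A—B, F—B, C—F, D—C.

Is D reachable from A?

Explore from A.
Distance 1: reach B.
Distance 2: reach F.
Distance 3: reach C, E.
Distance 4: reach D.
Found D.

Yes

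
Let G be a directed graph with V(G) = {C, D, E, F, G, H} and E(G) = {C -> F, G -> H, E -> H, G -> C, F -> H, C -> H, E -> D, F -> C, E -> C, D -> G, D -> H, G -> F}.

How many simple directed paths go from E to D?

1

E→D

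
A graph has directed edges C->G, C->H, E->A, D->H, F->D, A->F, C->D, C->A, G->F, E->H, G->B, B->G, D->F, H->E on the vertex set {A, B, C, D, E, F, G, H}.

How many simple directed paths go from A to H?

1

A→F→D→H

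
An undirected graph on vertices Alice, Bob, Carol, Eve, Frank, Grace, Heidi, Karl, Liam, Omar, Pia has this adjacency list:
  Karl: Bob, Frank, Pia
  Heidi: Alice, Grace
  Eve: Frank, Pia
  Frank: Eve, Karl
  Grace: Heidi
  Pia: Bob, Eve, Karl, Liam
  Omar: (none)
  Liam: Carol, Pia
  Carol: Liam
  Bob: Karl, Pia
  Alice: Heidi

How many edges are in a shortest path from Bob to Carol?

3

Distance 0: Bob.
Distance 1: Karl, Pia.
Distance 2: Eve, Frank, Liam.
Distance 3: Carol — contains Carol.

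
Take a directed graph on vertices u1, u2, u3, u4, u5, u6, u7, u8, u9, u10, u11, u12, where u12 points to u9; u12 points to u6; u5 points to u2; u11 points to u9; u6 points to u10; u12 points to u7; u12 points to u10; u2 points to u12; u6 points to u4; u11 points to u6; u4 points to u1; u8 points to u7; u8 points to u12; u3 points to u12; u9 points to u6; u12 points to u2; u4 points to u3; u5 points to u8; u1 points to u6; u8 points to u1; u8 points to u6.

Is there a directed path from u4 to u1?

Yes

Explore from u4.
Distance 1: reach u1, u3.
Found u1.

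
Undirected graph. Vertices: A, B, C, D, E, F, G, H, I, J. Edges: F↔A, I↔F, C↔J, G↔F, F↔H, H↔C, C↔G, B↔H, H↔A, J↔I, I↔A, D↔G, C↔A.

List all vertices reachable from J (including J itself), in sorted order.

A, B, C, D, F, G, H, I, J

Start at J.
Its neighbours: C, I.
Then their neighbours: A, F, G, H.
Then next layer: B, D.
Nothing further is reachable.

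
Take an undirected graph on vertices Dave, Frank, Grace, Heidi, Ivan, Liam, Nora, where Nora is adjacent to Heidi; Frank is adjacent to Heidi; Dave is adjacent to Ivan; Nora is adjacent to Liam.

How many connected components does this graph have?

From Dave: component {Dave, Ivan}.
From Frank: component {Frank, Heidi, Liam, Nora}.
From Grace: component {Grace}.
That's 3 components.

3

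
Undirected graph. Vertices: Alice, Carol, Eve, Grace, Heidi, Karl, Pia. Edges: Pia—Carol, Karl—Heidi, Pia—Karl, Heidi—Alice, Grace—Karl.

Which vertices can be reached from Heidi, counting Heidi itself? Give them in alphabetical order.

Alice, Carol, Grace, Heidi, Karl, Pia

Start at Heidi.
Its neighbours: Alice, Karl.
Then their neighbours: Grace, Pia.
Then next layer: Carol.
Nothing further is reachable.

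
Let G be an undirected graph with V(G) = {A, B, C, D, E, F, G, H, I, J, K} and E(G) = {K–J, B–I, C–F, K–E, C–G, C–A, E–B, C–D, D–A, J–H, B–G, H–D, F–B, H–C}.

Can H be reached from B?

Explore from B.
Distance 1: reach E, F, G, I.
Distance 2: reach C, K.
Distance 3: reach A, D, H, J.
Found H.

Yes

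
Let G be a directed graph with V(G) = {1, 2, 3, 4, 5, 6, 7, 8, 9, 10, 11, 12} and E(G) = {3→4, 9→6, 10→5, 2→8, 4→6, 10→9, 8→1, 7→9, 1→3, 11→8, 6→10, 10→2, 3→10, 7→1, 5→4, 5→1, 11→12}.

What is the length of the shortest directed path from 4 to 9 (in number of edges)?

3

Distance 0: 4.
Distance 1: 6.
Distance 2: 10.
Distance 3: 2, 5, 9 — contains 9.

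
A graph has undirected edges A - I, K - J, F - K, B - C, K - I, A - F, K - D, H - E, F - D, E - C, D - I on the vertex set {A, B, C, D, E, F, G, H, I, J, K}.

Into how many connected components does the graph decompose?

3

From A: component {A, D, F, I, J, K}.
From B: component {B, C, E, H}.
From G: component {G}.
That's 3 components.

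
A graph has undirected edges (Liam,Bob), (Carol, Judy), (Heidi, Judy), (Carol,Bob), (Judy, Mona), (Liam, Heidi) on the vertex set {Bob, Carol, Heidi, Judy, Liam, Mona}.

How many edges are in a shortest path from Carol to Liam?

Distance 0: Carol.
Distance 1: Bob, Judy.
Distance 2: Heidi, Liam, Mona — contains Liam.

2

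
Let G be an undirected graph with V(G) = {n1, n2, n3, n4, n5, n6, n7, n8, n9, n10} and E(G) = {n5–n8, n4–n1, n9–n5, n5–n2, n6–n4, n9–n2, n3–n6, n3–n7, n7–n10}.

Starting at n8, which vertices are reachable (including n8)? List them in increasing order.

Start at n8.
Its neighbours: n5.
Then their neighbours: n2, n9.
Nothing further is reachable.

n2, n5, n8, n9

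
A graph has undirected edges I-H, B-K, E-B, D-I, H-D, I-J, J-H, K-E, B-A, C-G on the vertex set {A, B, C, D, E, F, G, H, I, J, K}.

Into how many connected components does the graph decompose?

From A: component {A, B, E, K}.
From C: component {C, G}.
From D: component {D, H, I, J}.
From F: component {F}.
That's 4 components.

4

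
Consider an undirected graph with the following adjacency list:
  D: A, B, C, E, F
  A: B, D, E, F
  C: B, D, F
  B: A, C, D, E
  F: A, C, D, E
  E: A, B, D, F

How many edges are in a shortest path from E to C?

Distance 0: E.
Distance 1: A, B, D, F.
Distance 2: C — contains C.

2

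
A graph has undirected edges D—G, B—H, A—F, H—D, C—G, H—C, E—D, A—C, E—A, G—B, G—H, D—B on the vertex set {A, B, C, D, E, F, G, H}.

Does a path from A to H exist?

Yes

Explore from A.
Distance 1: reach C, E, F.
Distance 2: reach D, G, H.
Found H.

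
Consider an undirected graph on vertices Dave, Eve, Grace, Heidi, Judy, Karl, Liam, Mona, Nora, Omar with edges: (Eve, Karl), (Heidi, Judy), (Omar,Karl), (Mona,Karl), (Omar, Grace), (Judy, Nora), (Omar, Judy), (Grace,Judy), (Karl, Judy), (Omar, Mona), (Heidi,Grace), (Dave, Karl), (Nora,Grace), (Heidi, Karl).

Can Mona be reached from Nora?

Explore from Nora.
Distance 1: reach Grace, Judy.
Distance 2: reach Heidi, Karl, Omar.
Distance 3: reach Dave, Eve, Mona.
Found Mona.

Yes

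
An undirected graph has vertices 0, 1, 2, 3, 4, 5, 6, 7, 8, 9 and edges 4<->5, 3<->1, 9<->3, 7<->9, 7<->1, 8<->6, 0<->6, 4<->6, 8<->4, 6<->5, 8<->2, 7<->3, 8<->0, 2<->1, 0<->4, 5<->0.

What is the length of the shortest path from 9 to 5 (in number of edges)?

Distance 0: 9.
Distance 1: 3, 7.
Distance 2: 1.
Distance 3: 2.
Distance 4: 8.
Distance 5: 0, 4, 6.
Distance 6: 5 — contains 5.

6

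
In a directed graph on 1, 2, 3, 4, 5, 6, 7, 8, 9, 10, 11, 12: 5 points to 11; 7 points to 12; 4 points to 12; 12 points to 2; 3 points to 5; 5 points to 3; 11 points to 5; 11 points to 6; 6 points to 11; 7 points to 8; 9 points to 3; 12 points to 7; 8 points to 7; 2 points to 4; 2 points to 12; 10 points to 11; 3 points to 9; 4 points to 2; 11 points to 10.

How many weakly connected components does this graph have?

From 1: component {1}.
From 2: component {2, 4, 7, 8, 12}.
From 3: component {3, 5, 6, 9, 10, 11}.
That's 3 components.

3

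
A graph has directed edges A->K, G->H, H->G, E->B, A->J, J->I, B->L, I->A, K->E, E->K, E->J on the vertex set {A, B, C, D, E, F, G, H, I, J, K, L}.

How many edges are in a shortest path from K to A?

Distance 0: K.
Distance 1: E.
Distance 2: B, J.
Distance 3: I, L.
Distance 4: A — contains A.

4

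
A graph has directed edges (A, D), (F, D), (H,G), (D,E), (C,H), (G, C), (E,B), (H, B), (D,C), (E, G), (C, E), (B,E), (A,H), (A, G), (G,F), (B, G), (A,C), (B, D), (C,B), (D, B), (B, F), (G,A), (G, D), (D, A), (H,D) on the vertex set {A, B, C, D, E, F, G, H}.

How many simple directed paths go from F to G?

22

F→D→A→C→B→E→G
F→D→A→C→B→G
F→D→A→C→E→B→G
F→D→A→C→E→G
F→D→A→C→H→B→E→G
F→D→A→C→H→B→G
F→D→A→C→H→G
F→D→A→G
... and 14 more.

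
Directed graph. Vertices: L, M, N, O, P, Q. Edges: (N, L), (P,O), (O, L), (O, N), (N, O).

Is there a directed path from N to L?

Explore from N.
Distance 1: reach L, O.
Found L.

Yes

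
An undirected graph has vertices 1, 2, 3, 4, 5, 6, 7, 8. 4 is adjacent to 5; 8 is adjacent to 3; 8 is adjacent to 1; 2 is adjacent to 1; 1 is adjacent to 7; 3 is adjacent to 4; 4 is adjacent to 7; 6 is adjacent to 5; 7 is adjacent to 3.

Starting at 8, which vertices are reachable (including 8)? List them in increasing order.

Start at 8.
Its neighbours: 1, 3.
Then their neighbours: 2, 4, 7.
Then next layer: 5.
Then next layer: 6.
Every vertex is now reached.

1, 2, 3, 4, 5, 6, 7, 8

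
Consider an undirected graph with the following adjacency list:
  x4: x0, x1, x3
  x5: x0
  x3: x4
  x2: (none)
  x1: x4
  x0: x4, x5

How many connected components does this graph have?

From x0: component {x0, x1, x3, x4, x5}.
From x2: component {x2}.
That's 2 components.

2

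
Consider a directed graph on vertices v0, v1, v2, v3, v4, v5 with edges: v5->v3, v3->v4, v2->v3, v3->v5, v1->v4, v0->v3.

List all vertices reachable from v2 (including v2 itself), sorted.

Start at v2.
Its neighbours: v3.
Then their neighbours: v4, v5.
Nothing further is reachable.

v2, v3, v4, v5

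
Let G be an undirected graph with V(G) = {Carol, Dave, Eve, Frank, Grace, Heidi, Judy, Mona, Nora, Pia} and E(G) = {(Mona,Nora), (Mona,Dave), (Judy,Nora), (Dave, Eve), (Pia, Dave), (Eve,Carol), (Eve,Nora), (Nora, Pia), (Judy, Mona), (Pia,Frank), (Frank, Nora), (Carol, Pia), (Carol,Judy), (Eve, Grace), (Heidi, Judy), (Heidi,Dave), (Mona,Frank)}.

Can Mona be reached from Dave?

Explore from Dave.
Distance 1: reach Eve, Heidi, Mona, Pia.
Found Mona.

Yes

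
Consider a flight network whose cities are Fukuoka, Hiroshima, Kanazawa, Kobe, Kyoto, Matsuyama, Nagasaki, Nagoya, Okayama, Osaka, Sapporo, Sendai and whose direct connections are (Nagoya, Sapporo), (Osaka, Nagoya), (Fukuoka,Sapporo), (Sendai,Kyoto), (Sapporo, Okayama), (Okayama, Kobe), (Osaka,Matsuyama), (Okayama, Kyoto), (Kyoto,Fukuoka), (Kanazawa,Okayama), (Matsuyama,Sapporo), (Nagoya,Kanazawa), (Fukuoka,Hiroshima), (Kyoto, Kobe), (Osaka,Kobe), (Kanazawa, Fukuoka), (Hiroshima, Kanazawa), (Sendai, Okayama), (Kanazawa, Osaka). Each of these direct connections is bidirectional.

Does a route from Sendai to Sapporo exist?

Explore from Sendai.
Distance 1: reach Kyoto, Okayama.
Distance 2: reach Fukuoka, Kanazawa, Kobe, Sapporo.
Found Sapporo.

Yes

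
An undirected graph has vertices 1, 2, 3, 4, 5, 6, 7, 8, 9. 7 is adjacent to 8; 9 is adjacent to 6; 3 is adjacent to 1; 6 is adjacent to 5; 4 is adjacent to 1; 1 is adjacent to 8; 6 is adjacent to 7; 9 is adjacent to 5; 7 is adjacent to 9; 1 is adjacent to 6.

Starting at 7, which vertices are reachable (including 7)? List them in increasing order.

Start at 7.
Its neighbours: 6, 8, 9.
Then their neighbours: 1, 5.
Then next layer: 3, 4.
Nothing further is reachable.

1, 3, 4, 5, 6, 7, 8, 9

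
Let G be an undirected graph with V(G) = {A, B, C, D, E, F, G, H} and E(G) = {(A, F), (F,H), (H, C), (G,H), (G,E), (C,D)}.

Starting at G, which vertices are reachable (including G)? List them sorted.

Start at G.
Its neighbours: E, H.
Then their neighbours: C, F.
Then next layer: A, D.
Nothing further is reachable.

A, C, D, E, F, G, H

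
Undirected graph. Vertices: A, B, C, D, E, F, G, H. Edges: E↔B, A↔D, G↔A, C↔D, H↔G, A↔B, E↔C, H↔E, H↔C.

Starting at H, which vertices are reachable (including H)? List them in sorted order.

A, B, C, D, E, G, H

Start at H.
Its neighbours: C, E, G.
Then their neighbours: A, B, D.
Nothing further is reachable.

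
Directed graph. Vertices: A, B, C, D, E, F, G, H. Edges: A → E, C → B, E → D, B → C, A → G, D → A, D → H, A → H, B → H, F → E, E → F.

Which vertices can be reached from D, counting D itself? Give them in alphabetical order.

Start at D.
Its neighbours: A, H.
Then their neighbours: E, G.
Then next layer: F.
Nothing further is reachable.

A, D, E, F, G, H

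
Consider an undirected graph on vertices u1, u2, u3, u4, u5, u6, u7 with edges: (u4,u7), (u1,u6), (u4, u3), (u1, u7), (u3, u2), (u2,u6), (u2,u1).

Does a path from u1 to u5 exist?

No

Explore from u1.
Distance 1: reach u2, u6, u7.
Distance 2: reach u3, u4.
The search is exhausted without reaching u5; it lies in a different component.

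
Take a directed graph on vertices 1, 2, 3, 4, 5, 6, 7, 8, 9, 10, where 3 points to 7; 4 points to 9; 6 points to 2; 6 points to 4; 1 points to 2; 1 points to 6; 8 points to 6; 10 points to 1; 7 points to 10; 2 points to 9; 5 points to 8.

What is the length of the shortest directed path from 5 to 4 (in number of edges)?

3

Distance 0: 5.
Distance 1: 8.
Distance 2: 6.
Distance 3: 2, 4 — contains 4.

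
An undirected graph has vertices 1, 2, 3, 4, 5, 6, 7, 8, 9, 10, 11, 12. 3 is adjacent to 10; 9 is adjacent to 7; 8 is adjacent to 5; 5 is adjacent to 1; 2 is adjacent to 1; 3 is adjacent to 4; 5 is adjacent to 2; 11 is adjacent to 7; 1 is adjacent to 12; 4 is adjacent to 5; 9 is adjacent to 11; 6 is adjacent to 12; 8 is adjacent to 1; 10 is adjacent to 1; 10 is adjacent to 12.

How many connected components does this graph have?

2

From 1: component {1, 2, 3, 4, 5, 6, 8, 10, 12}.
From 7: component {7, 9, 11}.
That's 2 components.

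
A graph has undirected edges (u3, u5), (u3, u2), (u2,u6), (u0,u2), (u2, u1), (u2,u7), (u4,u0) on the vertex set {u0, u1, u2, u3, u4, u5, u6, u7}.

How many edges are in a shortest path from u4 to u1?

Distance 0: u4.
Distance 1: u0.
Distance 2: u2.
Distance 3: u1, u3, u6, u7 — contains u1.

3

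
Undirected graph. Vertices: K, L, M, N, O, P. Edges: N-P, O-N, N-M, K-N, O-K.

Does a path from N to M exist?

Yes

Explore from N.
Distance 1: reach K, M, O, P.
Found M.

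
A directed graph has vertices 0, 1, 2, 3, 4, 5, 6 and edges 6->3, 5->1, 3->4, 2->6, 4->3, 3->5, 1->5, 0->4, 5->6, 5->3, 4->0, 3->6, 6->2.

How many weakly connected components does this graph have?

From 0: component {0, 1, 2, 3, 4, 5, 6}.
That's 1 component.

1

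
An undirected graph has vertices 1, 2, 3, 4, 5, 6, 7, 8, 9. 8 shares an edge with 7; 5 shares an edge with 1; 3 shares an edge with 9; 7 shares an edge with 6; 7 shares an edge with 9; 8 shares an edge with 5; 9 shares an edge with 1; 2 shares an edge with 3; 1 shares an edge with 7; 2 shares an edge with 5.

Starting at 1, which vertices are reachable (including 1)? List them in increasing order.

Start at 1.
Its neighbours: 5, 7, 9.
Then their neighbours: 2, 3, 6, 8.
Nothing further is reachable.

1, 2, 3, 5, 6, 7, 8, 9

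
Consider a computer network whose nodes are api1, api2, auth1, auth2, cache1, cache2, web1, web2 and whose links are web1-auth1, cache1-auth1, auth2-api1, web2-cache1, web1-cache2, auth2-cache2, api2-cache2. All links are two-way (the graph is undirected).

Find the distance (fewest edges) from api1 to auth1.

4

Distance 0: api1.
Distance 1: auth2.
Distance 2: cache2.
Distance 3: api2, web1.
Distance 4: auth1 — contains auth1.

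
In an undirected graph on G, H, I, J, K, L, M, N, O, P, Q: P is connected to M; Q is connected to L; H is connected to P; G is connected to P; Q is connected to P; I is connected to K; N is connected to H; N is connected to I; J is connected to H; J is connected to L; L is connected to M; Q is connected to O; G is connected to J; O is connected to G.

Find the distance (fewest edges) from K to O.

Distance 0: K.
Distance 1: I.
Distance 2: N.
Distance 3: H.
Distance 4: J, P.
Distance 5: G, L, M, Q.
Distance 6: O — contains O.

6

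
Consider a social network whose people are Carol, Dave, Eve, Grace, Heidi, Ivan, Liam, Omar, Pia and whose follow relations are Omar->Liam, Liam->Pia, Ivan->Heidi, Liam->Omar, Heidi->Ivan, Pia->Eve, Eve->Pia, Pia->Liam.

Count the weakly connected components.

5

From Carol: component {Carol}.
From Dave: component {Dave}.
From Eve: component {Eve, Liam, Omar, Pia}.
From Grace: component {Grace}.
From Heidi: component {Heidi, Ivan}.
That's 5 components.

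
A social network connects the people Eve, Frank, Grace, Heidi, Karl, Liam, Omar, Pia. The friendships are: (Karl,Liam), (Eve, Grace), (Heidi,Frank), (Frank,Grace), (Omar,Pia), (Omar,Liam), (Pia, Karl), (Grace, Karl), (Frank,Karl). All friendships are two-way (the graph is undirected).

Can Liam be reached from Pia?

Explore from Pia.
Distance 1: reach Karl, Omar.
Distance 2: reach Frank, Grace, Liam.
Found Liam.

Yes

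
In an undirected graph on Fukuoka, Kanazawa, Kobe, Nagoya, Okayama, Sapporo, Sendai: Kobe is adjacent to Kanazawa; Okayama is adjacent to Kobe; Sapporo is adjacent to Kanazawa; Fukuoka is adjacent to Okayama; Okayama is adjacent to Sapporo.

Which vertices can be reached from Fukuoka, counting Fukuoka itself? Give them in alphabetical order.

Start at Fukuoka.
Its neighbours: Okayama.
Then their neighbours: Kobe, Sapporo.
Then next layer: Kanazawa.
Nothing further is reachable.

Fukuoka, Kanazawa, Kobe, Okayama, Sapporo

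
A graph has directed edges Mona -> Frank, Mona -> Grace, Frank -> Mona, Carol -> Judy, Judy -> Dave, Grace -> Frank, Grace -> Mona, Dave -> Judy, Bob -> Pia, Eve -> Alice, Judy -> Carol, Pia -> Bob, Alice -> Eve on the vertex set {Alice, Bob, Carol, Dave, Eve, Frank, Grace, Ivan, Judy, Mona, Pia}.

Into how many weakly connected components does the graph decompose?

From Alice: component {Alice, Eve}.
From Bob: component {Bob, Pia}.
From Carol: component {Carol, Dave, Judy}.
From Frank: component {Frank, Grace, Mona}.
From Ivan: component {Ivan}.
That's 5 components.

5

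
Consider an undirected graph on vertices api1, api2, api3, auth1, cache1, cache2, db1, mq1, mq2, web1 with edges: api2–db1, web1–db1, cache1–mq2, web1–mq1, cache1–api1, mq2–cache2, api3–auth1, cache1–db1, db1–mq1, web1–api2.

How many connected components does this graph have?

2

From api1: component {api1, api2, cache1, cache2, db1, mq1, mq2, web1}.
From api3: component {api3, auth1}.
That's 2 components.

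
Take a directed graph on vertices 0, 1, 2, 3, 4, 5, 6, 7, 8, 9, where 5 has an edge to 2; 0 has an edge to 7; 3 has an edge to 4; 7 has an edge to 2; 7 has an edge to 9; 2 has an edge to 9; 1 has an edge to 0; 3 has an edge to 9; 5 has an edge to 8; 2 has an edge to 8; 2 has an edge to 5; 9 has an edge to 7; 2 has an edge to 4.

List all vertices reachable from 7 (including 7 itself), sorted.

2, 4, 5, 7, 8, 9

Start at 7.
Its neighbours: 2, 9.
Then their neighbours: 4, 5, 8.
Nothing further is reachable.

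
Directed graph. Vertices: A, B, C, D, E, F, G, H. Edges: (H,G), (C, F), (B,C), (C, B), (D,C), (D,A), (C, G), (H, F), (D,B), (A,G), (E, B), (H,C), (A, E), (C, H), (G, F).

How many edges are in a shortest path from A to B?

2

Distance 0: A.
Distance 1: E, G.
Distance 2: B, F — contains B.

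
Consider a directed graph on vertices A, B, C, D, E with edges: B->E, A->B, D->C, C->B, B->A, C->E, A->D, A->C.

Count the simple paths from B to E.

3

B→A→C→E
B→A→D→C→E
B→E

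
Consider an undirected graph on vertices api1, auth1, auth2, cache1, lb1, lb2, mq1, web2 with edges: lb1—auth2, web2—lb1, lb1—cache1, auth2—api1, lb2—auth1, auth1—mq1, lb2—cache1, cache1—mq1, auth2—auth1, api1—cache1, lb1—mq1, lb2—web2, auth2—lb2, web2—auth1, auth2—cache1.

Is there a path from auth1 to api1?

Yes

Explore from auth1.
Distance 1: reach auth2, lb2, mq1, web2.
Distance 2: reach api1, cache1, lb1.
Found api1.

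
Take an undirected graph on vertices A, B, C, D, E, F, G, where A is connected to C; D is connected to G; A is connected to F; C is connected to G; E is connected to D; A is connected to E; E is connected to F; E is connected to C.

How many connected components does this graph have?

From A: component {A, C, D, E, F, G}.
From B: component {B}.
That's 2 components.

2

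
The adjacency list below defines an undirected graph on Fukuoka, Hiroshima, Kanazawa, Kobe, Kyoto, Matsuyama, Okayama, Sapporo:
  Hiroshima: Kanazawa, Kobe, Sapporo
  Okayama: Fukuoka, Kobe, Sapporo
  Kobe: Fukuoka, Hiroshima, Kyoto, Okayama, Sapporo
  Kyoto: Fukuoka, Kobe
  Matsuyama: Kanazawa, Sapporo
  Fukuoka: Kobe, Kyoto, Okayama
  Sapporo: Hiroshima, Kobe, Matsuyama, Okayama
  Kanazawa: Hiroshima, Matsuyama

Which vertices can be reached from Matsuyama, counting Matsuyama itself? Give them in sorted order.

Start at Matsuyama.
Its neighbours: Kanazawa, Sapporo.
Then their neighbours: Hiroshima, Kobe, Okayama.
Then next layer: Fukuoka, Kyoto.
Every vertex is now reached.

Fukuoka, Hiroshima, Kanazawa, Kobe, Kyoto, Matsuyama, Okayama, Sapporo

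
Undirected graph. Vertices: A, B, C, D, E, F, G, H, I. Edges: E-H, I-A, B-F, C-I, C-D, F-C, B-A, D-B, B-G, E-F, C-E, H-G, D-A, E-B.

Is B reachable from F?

Yes

Explore from F.
Distance 1: reach B, C, E.
Found B.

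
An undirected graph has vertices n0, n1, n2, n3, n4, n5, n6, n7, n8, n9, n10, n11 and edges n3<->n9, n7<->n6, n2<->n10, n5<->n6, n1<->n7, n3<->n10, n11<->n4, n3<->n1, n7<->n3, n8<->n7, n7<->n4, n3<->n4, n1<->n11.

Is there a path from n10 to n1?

Explore from n10.
Distance 1: reach n2, n3.
Distance 2: reach n1, n4, n7, n9.
Found n1.

Yes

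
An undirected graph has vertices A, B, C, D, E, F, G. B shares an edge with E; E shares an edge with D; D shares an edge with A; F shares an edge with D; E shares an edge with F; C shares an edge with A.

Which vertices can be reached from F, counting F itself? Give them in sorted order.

A, B, C, D, E, F

Start at F.
Its neighbours: D, E.
Then their neighbours: A, B.
Then next layer: C.
Nothing further is reachable.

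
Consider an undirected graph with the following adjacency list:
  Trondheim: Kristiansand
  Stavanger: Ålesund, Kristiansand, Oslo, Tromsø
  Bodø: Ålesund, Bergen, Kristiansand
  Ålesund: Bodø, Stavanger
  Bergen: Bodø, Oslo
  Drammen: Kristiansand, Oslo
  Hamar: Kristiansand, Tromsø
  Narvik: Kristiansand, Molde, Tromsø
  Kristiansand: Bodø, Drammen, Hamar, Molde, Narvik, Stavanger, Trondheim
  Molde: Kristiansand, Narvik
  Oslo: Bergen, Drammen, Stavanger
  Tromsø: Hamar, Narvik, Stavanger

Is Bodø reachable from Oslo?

Yes

Explore from Oslo.
Distance 1: reach Bergen, Drammen, Stavanger.
Distance 2: reach Ålesund, Bodø, Kristiansand, Tromsø.
Found Bodø.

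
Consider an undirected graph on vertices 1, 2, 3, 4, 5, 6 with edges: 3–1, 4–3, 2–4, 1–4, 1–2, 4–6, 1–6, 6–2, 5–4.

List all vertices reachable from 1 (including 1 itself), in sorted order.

1, 2, 3, 4, 5, 6

Start at 1.
Its neighbours: 2, 3, 4, 6.
Then their neighbours: 5.
Every vertex is now reached.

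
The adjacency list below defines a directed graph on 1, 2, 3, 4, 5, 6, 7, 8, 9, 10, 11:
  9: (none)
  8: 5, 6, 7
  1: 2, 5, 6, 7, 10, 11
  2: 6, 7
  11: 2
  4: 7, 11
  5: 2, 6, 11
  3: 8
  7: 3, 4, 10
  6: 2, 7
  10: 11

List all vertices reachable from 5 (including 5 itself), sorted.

Start at 5.
Its neighbours: 2, 6, 11.
Then their neighbours: 7.
Then next layer: 3, 4, 10.
Then next layer: 8.
Nothing further is reachable.

2, 3, 4, 5, 6, 7, 8, 10, 11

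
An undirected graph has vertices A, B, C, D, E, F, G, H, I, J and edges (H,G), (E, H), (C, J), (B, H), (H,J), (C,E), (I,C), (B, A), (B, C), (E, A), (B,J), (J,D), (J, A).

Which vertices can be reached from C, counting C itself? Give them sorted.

A, B, C, D, E, G, H, I, J

Start at C.
Its neighbours: B, E, I, J.
Then their neighbours: A, D, H.
Then next layer: G.
Nothing further is reachable.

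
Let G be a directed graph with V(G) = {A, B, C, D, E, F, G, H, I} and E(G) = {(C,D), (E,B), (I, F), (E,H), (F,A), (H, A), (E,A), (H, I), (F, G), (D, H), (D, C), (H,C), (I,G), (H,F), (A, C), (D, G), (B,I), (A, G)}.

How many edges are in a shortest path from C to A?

Distance 0: C.
Distance 1: D.
Distance 2: G, H.
Distance 3: A, F, I — contains A.

3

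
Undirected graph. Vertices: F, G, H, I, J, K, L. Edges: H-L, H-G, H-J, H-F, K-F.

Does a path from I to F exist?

No

I has no edges, so nothing is reachable from it.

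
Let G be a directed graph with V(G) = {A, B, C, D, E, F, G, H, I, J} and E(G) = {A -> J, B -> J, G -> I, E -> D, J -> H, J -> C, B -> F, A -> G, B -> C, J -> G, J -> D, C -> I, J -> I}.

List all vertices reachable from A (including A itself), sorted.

Start at A.
Its neighbours: G, J.
Then their neighbours: C, D, H, I.
Nothing further is reachable.

A, C, D, G, H, I, J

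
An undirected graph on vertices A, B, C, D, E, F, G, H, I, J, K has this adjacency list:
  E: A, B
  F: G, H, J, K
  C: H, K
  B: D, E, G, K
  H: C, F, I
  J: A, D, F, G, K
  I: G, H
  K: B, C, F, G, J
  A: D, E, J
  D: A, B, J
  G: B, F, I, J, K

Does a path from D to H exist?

Explore from D.
Distance 1: reach A, B, J.
Distance 2: reach E, F, G, K.
Distance 3: reach C, H, I.
Found H.

Yes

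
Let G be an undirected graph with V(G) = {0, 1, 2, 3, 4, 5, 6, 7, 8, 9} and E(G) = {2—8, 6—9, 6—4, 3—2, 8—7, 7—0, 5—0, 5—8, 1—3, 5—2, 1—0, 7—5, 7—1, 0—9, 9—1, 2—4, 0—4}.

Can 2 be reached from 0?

Explore from 0.
Distance 1: reach 1, 4, 5, 7, 9.
Distance 2: reach 2, 3, 6, 8.
Found 2.

Yes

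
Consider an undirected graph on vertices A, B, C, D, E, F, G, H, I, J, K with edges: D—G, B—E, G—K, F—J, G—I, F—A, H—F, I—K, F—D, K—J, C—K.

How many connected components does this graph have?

2

From A: component {A, C, D, F, G, H, I, J, K}.
From B: component {B, E}.
That's 2 components.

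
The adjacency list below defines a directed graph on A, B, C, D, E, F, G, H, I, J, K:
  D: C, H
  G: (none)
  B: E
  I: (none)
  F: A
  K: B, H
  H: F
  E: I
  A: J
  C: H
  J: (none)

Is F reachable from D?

Explore from D.
Distance 1: reach C, H.
Distance 2: reach F.
Found F.

Yes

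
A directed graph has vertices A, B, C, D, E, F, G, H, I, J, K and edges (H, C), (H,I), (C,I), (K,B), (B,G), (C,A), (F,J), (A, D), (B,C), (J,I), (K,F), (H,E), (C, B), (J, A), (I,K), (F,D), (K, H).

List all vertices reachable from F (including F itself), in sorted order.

A, B, C, D, E, F, G, H, I, J, K

Start at F.
Its neighbours: D, J.
Then their neighbours: A, I.
Then next layer: K.
Then next layer: B, H.
Then next layer: C, E, G.
Every vertex is now reached.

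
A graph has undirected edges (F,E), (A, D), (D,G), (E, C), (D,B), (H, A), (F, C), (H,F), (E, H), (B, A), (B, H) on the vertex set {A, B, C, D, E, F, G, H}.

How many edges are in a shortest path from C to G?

5

Distance 0: C.
Distance 1: E, F.
Distance 2: H.
Distance 3: A, B.
Distance 4: D.
Distance 5: G — contains G.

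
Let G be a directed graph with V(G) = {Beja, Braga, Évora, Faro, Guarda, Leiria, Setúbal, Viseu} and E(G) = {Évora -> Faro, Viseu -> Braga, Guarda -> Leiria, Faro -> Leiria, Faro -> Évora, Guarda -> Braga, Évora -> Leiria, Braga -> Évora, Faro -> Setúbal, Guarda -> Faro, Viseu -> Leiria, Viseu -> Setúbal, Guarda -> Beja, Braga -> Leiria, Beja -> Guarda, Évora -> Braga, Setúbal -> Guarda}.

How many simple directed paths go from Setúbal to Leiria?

Setúbal→Guarda→Braga→Évora→Faro→Leiria
Setúbal→Guarda→Braga→Évora→Leiria
Setúbal→Guarda→Braga→Leiria
Setúbal→Guarda→Faro→Évora→Braga→Leiria
Setúbal→Guarda→Faro→Évora→Leiria
Setúbal→Guarda→Faro→Leiria
Setúbal→Guarda→Leiria

7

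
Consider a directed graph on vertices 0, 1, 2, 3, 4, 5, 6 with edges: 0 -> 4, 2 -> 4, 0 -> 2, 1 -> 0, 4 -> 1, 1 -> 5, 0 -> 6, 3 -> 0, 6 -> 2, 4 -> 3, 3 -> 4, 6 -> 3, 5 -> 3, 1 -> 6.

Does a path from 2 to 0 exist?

Yes

Explore from 2.
Distance 1: reach 4.
Distance 2: reach 1, 3.
Distance 3: reach 0, 5, 6.
Found 0.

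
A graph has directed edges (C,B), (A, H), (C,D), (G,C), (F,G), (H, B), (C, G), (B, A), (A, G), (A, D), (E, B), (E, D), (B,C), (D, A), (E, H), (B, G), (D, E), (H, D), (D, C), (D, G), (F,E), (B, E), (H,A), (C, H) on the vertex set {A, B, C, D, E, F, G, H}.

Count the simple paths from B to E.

11

B→A→D→E
B→A→G→C→D→E
B→A→G→C→H→D→E
B→A→H→D→E
B→C→D→E
B→C→H→A→D→E
B→C→H→D→E
B→E
B→G→C→D→E
B→G→C→H→A→D→E
B→G→C→H→D→E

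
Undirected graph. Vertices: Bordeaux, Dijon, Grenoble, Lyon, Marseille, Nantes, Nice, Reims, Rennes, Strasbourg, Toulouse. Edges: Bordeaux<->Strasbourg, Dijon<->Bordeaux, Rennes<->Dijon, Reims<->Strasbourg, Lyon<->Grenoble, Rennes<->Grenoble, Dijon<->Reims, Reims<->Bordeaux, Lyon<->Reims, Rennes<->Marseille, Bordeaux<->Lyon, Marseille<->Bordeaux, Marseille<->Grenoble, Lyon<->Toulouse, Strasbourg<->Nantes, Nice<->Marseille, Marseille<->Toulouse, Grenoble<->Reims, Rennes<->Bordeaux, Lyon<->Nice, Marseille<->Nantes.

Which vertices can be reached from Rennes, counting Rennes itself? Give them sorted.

Start at Rennes.
Its neighbours: Bordeaux, Dijon, Grenoble, Marseille.
Then their neighbours: Lyon, Nantes, Nice, Reims, Strasbourg, Toulouse.
Every vertex is now reached.

Bordeaux, Dijon, Grenoble, Lyon, Marseille, Nantes, Nice, Reims, Rennes, Strasbourg, Toulouse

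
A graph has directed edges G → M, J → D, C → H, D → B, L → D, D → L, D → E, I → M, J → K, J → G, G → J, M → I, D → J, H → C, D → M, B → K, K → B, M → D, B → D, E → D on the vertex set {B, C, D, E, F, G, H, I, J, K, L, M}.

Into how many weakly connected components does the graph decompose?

From B: component {B, D, E, G, I, J, K, L, M}.
From C: component {C, H}.
From F: component {F}.
That's 3 components.

3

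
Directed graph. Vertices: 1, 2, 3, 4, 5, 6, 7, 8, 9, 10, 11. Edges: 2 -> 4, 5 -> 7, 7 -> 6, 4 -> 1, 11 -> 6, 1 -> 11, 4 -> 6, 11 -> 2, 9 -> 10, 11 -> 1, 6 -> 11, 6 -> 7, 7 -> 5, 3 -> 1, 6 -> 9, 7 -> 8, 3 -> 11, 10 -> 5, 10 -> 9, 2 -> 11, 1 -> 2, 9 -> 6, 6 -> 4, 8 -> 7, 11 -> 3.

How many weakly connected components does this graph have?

1

From 1: component {1, 2, 3, 4, 5, 6, 7, 8, 9, 10, 11}.
That's 1 component.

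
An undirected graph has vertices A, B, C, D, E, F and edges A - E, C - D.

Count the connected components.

4

From A: component {A, E}.
From B: component {B}.
From C: component {C, D}.
From F: component {F}.
That's 4 components.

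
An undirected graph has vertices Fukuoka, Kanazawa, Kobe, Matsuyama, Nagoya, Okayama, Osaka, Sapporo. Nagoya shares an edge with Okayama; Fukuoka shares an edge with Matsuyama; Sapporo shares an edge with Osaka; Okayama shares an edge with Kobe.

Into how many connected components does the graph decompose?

From Fukuoka: component {Fukuoka, Matsuyama}.
From Kanazawa: component {Kanazawa}.
From Kobe: component {Kobe, Nagoya, Okayama}.
From Osaka: component {Osaka, Sapporo}.
That's 4 components.

4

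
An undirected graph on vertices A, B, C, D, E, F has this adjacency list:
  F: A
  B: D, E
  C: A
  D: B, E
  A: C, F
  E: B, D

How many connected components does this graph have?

2

From A: component {A, C, F}.
From B: component {B, D, E}.
That's 2 components.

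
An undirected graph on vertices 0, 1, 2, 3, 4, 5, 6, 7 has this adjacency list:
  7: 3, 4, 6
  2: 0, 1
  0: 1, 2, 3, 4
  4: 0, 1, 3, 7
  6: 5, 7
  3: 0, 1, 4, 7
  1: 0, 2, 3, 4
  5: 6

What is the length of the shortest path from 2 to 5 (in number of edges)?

5

Distance 0: 2.
Distance 1: 0, 1.
Distance 2: 3, 4.
Distance 3: 7.
Distance 4: 6.
Distance 5: 5 — contains 5.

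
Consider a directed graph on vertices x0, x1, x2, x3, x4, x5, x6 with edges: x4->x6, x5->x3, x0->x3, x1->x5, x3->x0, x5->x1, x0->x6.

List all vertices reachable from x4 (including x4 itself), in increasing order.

x4, x6

Start at x4.
Its neighbours: x6.
Nothing further is reachable.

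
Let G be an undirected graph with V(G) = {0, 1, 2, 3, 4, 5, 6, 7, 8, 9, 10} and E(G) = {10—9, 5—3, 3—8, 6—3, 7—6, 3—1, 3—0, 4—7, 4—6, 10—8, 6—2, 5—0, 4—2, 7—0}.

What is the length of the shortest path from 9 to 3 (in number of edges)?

Distance 0: 9.
Distance 1: 10.
Distance 2: 8.
Distance 3: 3 — contains 3.

3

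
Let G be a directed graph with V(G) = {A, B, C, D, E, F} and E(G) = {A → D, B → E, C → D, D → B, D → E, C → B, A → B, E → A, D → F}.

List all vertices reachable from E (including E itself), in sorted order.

A, B, D, E, F

Start at E.
Its neighbours: A.
Then their neighbours: B, D.
Then next layer: F.
Nothing further is reachable.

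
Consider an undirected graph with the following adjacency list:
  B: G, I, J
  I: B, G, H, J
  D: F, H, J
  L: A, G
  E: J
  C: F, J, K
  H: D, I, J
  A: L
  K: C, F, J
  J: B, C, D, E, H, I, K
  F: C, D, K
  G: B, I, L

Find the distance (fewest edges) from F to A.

Distance 0: F.
Distance 1: C, D, K.
Distance 2: H, J.
Distance 3: B, E, I.
Distance 4: G.
Distance 5: L.
Distance 6: A — contains A.

6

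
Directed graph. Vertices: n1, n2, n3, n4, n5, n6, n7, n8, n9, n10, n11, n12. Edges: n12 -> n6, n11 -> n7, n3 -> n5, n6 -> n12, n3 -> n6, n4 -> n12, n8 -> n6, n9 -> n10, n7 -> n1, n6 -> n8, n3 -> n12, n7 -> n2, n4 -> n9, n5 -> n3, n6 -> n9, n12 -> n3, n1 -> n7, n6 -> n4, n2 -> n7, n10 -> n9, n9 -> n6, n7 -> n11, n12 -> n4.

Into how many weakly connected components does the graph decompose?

2

From n1: component {n1, n2, n7, n11}.
From n3: component {n3, n4, n5, n6, n8, n9, n10, n12}.
That's 2 components.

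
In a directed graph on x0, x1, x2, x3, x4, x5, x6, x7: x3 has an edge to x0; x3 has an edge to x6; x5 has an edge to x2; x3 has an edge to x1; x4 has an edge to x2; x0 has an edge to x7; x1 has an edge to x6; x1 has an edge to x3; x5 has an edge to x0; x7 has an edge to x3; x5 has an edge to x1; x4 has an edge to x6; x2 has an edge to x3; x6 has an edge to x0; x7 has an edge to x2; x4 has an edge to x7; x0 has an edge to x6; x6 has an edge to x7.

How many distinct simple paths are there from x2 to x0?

x2→x3→x0
x2→x3→x1→x6→x0
x2→x3→x6→x0

3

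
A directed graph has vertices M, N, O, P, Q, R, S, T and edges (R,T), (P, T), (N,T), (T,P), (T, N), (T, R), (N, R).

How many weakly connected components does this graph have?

5

From M: component {M}.
From N: component {N, P, R, T}.
From O: component {O}.
From Q: component {Q}.
From S: component {S}.
That's 5 components.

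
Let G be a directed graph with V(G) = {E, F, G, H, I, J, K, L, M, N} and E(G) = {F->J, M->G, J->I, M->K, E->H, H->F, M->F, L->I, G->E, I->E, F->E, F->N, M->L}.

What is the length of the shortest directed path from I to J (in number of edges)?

4

Distance 0: I.
Distance 1: E.
Distance 2: H.
Distance 3: F.
Distance 4: J, N — contains J.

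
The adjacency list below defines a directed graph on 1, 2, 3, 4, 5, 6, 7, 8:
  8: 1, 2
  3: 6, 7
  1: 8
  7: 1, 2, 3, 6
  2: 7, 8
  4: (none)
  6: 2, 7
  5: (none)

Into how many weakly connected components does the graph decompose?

From 1: component {1, 2, 3, 6, 7, 8}.
From 4: component {4}.
From 5: component {5}.
That's 3 components.

3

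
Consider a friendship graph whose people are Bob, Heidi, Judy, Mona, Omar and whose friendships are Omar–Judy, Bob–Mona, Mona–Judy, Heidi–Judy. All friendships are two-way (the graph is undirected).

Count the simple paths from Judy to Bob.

1

Judy–Mona–Bob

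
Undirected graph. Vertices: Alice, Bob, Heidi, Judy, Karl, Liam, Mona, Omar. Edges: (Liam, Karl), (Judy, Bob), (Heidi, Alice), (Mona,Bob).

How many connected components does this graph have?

4

From Alice: component {Alice, Heidi}.
From Bob: component {Bob, Judy, Mona}.
From Karl: component {Karl, Liam}.
From Omar: component {Omar}.
That's 4 components.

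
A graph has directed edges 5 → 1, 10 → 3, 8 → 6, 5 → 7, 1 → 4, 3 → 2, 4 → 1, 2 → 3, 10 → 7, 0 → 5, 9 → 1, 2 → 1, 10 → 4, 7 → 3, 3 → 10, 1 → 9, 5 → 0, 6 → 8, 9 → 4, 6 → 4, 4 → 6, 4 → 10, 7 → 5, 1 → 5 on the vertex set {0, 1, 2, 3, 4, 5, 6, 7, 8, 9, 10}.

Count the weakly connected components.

From 0: component {0, 1, 2, 3, 4, 5, 6, 7, 8, 9, 10}.
That's 1 component.

1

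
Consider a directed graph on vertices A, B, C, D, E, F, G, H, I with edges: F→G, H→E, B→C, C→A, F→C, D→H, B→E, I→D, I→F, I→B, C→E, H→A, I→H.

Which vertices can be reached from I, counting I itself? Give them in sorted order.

Start at I.
Its neighbours: B, D, F, H.
Then their neighbours: A, C, E, G.
Every vertex is now reached.

A, B, C, D, E, F, G, H, I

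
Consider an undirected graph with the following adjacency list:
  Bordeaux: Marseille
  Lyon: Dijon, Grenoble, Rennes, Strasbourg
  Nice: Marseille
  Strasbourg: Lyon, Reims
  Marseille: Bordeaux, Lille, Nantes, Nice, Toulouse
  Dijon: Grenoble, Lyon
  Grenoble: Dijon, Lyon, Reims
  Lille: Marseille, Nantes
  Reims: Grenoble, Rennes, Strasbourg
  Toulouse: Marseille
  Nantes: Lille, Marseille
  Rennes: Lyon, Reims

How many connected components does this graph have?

2

From Bordeaux: component {Bordeaux, Lille, Marseille, Nantes, Nice, Toulouse}.
From Dijon: component {Dijon, Grenoble, Lyon, Reims, Rennes, Strasbourg}.
That's 2 components.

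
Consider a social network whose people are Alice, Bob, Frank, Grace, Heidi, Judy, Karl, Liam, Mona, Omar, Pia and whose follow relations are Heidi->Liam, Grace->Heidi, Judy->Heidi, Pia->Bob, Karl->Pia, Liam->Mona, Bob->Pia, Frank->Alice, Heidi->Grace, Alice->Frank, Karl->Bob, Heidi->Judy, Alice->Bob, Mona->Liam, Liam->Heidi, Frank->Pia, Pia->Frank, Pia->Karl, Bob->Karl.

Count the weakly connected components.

3

From Alice: component {Alice, Bob, Frank, Karl, Pia}.
From Grace: component {Grace, Heidi, Judy, Liam, Mona}.
From Omar: component {Omar}.
That's 3 components.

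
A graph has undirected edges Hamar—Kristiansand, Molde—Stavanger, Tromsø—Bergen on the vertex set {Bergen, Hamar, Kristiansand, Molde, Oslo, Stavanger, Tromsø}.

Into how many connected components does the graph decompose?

4

From Bergen: component {Bergen, Tromsø}.
From Hamar: component {Hamar, Kristiansand}.
From Molde: component {Molde, Stavanger}.
From Oslo: component {Oslo}.
That's 4 components.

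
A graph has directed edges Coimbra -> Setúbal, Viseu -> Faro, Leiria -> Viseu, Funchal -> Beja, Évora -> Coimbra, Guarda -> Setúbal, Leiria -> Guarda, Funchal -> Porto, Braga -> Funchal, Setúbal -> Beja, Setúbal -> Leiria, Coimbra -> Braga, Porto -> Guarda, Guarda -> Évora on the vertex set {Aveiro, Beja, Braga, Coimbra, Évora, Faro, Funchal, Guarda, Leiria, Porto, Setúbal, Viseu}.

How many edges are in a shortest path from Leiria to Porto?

6

Distance 0: Leiria.
Distance 1: Guarda, Viseu.
Distance 2: Évora, Faro, Setúbal.
Distance 3: Beja, Coimbra.
Distance 4: Braga.
Distance 5: Funchal.
Distance 6: Porto — contains Porto.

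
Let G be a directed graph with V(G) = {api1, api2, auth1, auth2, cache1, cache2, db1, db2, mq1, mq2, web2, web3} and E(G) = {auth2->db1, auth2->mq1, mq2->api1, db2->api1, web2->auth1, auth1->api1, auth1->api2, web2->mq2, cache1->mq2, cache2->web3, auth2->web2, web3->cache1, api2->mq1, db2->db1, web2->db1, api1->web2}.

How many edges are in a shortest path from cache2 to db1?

6

Distance 0: cache2.
Distance 1: web3.
Distance 2: cache1.
Distance 3: mq2.
Distance 4: api1.
Distance 5: web2.
Distance 6: auth1, db1 — contains db1.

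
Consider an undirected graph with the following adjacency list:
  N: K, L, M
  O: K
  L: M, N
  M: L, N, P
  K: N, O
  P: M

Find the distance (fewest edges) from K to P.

Distance 0: K.
Distance 1: N, O.
Distance 2: L, M.
Distance 3: P — contains P.

3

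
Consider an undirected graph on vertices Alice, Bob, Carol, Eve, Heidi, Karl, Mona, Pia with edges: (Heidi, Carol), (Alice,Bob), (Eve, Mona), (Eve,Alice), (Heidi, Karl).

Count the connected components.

From Alice: component {Alice, Bob, Eve, Mona}.
From Carol: component {Carol, Heidi, Karl}.
From Pia: component {Pia}.
That's 3 components.

3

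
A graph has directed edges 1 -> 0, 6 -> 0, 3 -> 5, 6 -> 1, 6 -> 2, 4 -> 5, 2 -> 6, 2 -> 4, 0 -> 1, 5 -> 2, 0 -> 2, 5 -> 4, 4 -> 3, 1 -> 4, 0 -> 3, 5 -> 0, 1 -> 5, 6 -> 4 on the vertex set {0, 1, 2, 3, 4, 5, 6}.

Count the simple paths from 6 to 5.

6→0→1→4→3→5
6→0→1→4→5
6→0→1→5
6→0→2→4→3→5
6→0→2→4→5
6→0→3→5
6→1→0→2→4→3→5
6→1→0→2→4→5
... and 8 more.

16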